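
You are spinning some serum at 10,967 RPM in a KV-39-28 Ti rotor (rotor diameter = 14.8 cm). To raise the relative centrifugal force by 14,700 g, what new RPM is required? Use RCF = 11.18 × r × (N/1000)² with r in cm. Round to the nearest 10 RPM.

r = 14.8 / 2 = 7.4 cm
Current RCF = 11.18 × 7.4 × (10.967)² = 11.18 × 7.4 × 120.275089 ≈ 9,950.6 × g
Target RCF = 9,950.6 + 14,700 = 24,650.6 × g
(N/1000)² = 24,650.6 / 82.732 = 297.9573
N = 1000 × √297.9573 ≈ 17,261.4

≈ 17260 RPM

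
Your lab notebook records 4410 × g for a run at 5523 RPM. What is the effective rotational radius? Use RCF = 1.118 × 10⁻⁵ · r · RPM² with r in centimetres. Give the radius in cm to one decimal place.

r ≈ 12.9 cm

4410 = 1.118 × 10⁻⁵ × r × (5523)²
r = 4410 / (1.118 × 10⁻⁵ × 30,503,529) = 4410 / 341.0295 ≈ 12.931 cm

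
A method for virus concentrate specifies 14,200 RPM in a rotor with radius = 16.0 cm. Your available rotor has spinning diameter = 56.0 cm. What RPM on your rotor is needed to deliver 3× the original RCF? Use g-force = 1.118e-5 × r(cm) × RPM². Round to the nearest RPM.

RCF = 1.118 × 10⁻⁵ × r × N²
RCF_original = 1.118 × 10⁻⁵ × 16 × (14200)² = 1.118 × 10⁻⁵ × 16 × 201,640,000 ≈ 36,069.4 × g
Target RCF = 3 × 36,069.4 ≈ 108,208.2 × g
Your rotor: r = 56.0 / 2 = 28 cm
108,208.2 = 1.118 × 10⁻⁵ × 28 × N²
N² = 108,208.2 / (31.304 × 10⁻⁵) = 345,668,924
N ≈ √345,668,924 ≈ 18,592.2

18592 RPM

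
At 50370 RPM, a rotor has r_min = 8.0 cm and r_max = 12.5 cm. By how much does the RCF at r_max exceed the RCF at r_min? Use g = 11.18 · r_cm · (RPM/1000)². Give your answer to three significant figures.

≈ 128000 × g

RCF_max = 11.18 × 12.5 × (50.37)² = 11.18 × 12.5 × 2,537.1369 ≈ 354,564.9 × g
RCF_min = 11.18 × 8 × (50.37)² = 11.18 × 8 × 2,537.1369 ≈ 226,921.5 × g
ΔRCF = 354,564.9 − 226,921.5 = 127,643.4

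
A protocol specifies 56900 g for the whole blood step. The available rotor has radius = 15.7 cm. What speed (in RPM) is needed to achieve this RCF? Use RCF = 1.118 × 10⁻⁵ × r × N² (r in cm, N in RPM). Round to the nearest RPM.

18005 RPM

RCF = 1.118 × 10⁻⁵ × r × N²
56,900 = 1.118 × 10⁻⁵ × 15.7 × N²
N² = 56,900 / (17.5526 × 10⁻⁵) = 324,168,499
N ≈ √324,168,499 ≈ 18,004.7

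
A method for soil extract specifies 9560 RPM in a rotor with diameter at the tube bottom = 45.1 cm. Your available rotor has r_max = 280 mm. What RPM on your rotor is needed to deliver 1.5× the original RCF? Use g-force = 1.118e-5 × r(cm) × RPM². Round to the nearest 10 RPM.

≈ 10510 RPM

Original rotor: r = 45.1 / 2 = 22.55 cm
RCF_original = 1.118 × 10⁻⁵ × 22.55 × (9560)² = 1.118 × 10⁻⁵ × 22.55 × 91,393,600 ≈ 23,041.1 × g
Target RCF = 1.5 × 23,041.1 ≈ 34,561.6 × g
Your rotor: r = 280 mm = 28.0 cm
34,561.6 = 1.118 × 10⁻⁵ × 28 × N²
N² = 34,561.6 / (31.304 × 10⁻⁵) = 110,406,338
N ≈ √110,406,338 ≈ 10,507.4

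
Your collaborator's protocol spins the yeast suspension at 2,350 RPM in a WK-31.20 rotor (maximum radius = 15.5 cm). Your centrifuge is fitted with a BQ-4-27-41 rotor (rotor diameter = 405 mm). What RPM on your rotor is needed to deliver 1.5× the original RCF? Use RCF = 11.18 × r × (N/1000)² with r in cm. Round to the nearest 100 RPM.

RCF_original = 11.18 × 15.5 × (2.35)² = 11.18 × 15.5 × 5.5225 ≈ 957 × g
Target RCF = 1.5 × 957 ≈ 1,435.5 × g
Your rotor: r = 405 mm / 2 = 202.5 mm = 20.25 cm
1,435.5 = 11.18 × 20.25 × (N/1000)²
(N/1000)² = 1,435.5 / 226.395 = 6.340688
N = 1000 × √6.340688 ≈ 2,518.1

≈ 2500 RPM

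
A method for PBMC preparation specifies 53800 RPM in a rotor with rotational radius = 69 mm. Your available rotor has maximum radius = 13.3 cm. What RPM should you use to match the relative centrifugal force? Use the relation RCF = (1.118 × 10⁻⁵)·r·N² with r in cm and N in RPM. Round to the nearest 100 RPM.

Original rotor: r = 69 mm = 6.9 cm
RCF = 1.118 × 10⁻⁵ × r × N²
RCF_original = 1.118 × 10⁻⁵ × 6.9 × (53800)² = 1.118 × 10⁻⁵ × 6.9 × 2,894,440,000 ≈ 223,282.9 × g
223,282.9 = 1.118 × 10⁻⁵ × 13.3 × N²
N² = 223,282.9 / (14.8694 × 10⁻⁵) = 1,501,626,831
N ≈ √1,501,626,831 ≈ 38,750.8

≈ 38800 RPM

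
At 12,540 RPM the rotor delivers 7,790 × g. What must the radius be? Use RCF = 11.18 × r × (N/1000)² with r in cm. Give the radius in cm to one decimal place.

RCF = 11.18 × r × (N/1000)²
7790 = 11.18 × r × (12.54)²
r = 7790 / (11.18 × 157.2516) = 7790 / 1758.073 ≈ 4.431 cm

≈ 4.4 cm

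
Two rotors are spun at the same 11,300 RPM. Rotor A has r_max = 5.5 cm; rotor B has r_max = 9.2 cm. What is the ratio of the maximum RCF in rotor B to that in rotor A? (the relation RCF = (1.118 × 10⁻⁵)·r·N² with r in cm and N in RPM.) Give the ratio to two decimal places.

At fixed N, RCF ∝ r, so RCF_B/RCF_A = r_B/r_A = 9.2 / 5.5 = 1.6727.

1.67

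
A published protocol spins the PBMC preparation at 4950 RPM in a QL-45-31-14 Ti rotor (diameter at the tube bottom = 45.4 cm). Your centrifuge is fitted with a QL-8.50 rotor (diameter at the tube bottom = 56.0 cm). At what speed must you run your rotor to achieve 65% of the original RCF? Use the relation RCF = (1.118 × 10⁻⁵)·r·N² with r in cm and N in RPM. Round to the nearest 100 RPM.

Original rotor: r = 45.4 / 2 = 22.7 cm
RCF = 1.118 × 10⁻⁵ × r × N²
RCF_original = 1.118 × 10⁻⁵ × 22.7 × (4950)² = 1.118 × 10⁻⁵ × 22.7 × 24,502,500 ≈ 6,218.4 × g
Target RCF = 0.65 × 6,218.4 ≈ 4,042 × g
Your rotor: r = 56.0 / 2 = 28 cm
4,042 = 1.118 × 10⁻⁵ × 28 × N²
N² = 4,042 / (31.304 × 10⁻⁵) = 12,912,088
N ≈ √12,912,088 ≈ 3,593.3

≈ 3600 RPM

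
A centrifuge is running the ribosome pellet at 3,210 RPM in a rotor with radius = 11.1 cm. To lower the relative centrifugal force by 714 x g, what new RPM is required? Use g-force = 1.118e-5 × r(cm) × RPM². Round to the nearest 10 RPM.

Current RCF = 1.118 × 10⁻⁵ × 11.1 × (3210)² = 1.118 × 10⁻⁵ × 11.1 × 10,304,100 ≈ 1,278.7 × g
Target RCF = 1,278.7 − 714 = 564.7 × g
N² = 564.7 / (12.4098 × 10⁻⁵) = 4,550,436
N ≈ √4,550,436 ≈ 2,133.2

≈ 2130 RPM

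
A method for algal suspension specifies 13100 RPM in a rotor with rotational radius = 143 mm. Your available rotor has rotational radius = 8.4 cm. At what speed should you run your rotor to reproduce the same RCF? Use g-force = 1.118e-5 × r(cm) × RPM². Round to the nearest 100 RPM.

Original rotor: r = 143 mm = 14.3 cm
RCF = 1.118 × 10⁻⁵ × r × N²
RCF_original = 1.118 × 10⁻⁵ × 14.3 × (13100)² = 1.118 × 10⁻⁵ × 14.3 × 171,610,000 ≈ 27,436 × g
27,436 = 1.118 × 10⁻⁵ × 8.4 × N²
N² = 27,436 / (9.3912 × 10⁻⁵) = 292,145,839
N ≈ √292,145,839 ≈ 17,092.3

17100 RPM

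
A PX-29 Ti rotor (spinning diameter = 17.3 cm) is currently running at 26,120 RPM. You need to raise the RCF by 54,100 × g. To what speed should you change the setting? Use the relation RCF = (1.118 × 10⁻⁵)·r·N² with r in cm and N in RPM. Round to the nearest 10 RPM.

35240 RPM

r = 17.3 / 2 = 8.65 cm
Current RCF = 1.118 × 10⁻⁵ × 8.65 × (26120)² = 1.118 × 10⁻⁵ × 8.65 × 682,254,400 ≈ 65,978.8 × g
Target RCF = 65,978.8 + 54,100 = 120,078.8 × g
N² = 120,078.8 / (9.6707 × 10⁻⁵) = 1,241,676,404
N ≈ √1,241,676,404 ≈ 35,237.4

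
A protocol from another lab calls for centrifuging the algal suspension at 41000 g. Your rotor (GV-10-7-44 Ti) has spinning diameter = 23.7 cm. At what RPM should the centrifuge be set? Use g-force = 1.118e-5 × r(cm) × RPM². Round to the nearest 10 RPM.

r = 23.7 / 2 = 11.85 cm
41,000 = 1.118 × 10⁻⁵ × 11.85 × N²
N² = 41,000 / (13.2483 × 10⁻⁵) = 309,473,668
N ≈ √309,473,668 ≈ 17,591.9

≈ 17590 RPM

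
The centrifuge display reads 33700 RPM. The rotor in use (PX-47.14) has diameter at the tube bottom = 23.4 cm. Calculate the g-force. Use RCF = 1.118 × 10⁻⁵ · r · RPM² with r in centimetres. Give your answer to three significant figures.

r = 23.4 / 2 = 11.7 cm
RCF = 1.118 × 10⁻⁵ × 11.7 × (33700)² = 1.118 × 10⁻⁵ × 11.7 × 1,135,690,000 ≈ 148,555.1 × g

≈ 149000 g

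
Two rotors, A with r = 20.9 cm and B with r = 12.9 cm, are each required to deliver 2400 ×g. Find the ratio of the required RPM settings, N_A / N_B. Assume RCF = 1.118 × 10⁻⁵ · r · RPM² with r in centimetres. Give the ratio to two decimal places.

0.79

At fixed RCF, N ∝ 1/√r, so N_A/N_B = √(r_B/r_A) = √(12.9/20.9) = √0.617225 = 0.7856.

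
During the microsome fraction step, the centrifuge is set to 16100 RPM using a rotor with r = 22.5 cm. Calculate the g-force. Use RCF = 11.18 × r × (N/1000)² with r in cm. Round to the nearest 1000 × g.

≈ 65000 g

RCF = 11.18 × 22.5 × (16.1)² = 11.18 × 22.5 × 259.21 ≈ 65,204.3 × g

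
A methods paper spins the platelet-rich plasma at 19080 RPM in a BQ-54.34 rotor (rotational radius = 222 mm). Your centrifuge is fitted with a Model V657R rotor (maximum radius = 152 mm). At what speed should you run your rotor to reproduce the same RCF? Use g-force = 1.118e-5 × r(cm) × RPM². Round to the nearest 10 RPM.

Original rotor: r = 222 mm = 22.2 cm
RCF_original = 1.118 × 10⁻⁵ × 22.2 × (19080)² = 1.118 × 10⁻⁵ × 22.2 × 364,046,400 ≈ 90,354.9 × g
Your rotor: r = 152 mm = 15.2 cm
90,354.9 = 1.118 × 10⁻⁵ × 15.2 × N²
N² = 90,354.9 / (16.9936 × 10⁻⁵) = 531,699,581
N ≈ √531,699,581 ≈ 23,058.6

≈ 23060 RPM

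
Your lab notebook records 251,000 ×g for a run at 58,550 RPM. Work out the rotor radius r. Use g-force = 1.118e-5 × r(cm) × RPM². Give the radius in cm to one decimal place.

RCF = 1.118 × 10⁻⁵ × r × N²
251000 = 1.118 × 10⁻⁵ × r × (58550)²
r = 251000 / (1.118 × 10⁻⁵ × 3,428,102,500) = 251000 / 38326.19 ≈ 6.549 cm

r ≈ 6.5 cm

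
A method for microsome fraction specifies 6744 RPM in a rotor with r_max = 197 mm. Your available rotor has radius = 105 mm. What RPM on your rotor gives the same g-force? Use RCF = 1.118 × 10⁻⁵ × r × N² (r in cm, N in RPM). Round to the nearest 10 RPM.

9240 RPM

Original rotor: r = 197 mm = 19.7 cm
RCF = 1.118 × 10⁻⁵ × r × N²
RCF_original = 1.118 × 10⁻⁵ × 19.7 × (6744)² = 1.118 × 10⁻⁵ × 19.7 × 45,481,536 ≈ 10,017.1 × g
Your rotor: r = 105 mm = 10.5 cm
10,017.1 = 1.118 × 10⁻⁵ × 10.5 × N²
N² = 10,017.1 / (11.739 × 10⁻⁵) = 85,331,800
N ≈ √85,331,800 ≈ 9,237.5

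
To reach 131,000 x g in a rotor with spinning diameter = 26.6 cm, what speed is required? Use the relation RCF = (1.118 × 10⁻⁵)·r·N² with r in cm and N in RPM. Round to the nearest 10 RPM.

r = 26.6 / 2 = 13.3 cm
131,000 = 1.118 × 10⁻⁵ × 13.3 × N²
N² = 131,000 / (14.8694 × 10⁻⁵) = 881,003,941
N ≈ √881,003,941 ≈ 29,681.7

29680 RPM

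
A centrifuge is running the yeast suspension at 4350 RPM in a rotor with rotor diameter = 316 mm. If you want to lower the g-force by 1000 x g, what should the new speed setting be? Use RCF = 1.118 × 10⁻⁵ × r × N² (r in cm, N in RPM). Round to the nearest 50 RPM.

N₂ ≈ 3650 RPM

r = 316 mm / 2 = 158 mm = 15.8 cm
Current RCF = 1.118 × 10⁻⁵ × 15.8 × (4350)² = 1.118 × 10⁻⁵ × 15.8 × 18,922,500 ≈ 3,342.5 × g
Target RCF = 3,342.5 − 1,000 = 2,342.5 × g
N² = 2,342.5 / (17.6644 × 10⁻⁵) = 13,261,135
N ≈ √13,261,135 ≈ 3,641.6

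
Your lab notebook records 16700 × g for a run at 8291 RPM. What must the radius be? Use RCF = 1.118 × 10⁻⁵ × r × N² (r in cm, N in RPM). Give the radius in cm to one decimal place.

RCF = 1.118 × 10⁻⁵ × r × N²
16700 = 1.118 × 10⁻⁵ × r × (8291)²
r = 16700 / (1.118 × 10⁻⁵ × 68,740,681) = 16700 / 768.5208 ≈ 21.730 cm

r ≈ 21.7 cm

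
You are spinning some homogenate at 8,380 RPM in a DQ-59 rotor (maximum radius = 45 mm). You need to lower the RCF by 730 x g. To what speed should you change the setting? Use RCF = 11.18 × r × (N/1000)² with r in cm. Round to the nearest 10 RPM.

7460 RPM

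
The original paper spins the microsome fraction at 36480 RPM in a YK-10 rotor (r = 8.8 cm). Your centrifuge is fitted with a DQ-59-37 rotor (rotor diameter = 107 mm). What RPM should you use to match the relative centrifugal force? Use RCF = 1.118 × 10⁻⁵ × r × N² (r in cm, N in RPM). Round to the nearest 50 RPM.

46800 RPM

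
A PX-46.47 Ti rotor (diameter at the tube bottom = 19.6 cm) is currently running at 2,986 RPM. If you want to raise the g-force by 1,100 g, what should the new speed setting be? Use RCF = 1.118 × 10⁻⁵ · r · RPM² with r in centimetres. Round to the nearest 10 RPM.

r = 19.6 / 2 = 9.8 cm
Current RCF = 1.118 × 10⁻⁵ × 9.8 × (2986)² = 1.118 × 10⁻⁵ × 9.8 × 8,916,196 ≈ 976.9 × g
Target RCF = 976.9 + 1,100 = 2,076.9 × g
N² = 2,076.9 / (10.9564 × 10⁻⁵) = 18,956,044
N ≈ √18,956,044 ≈ 4,353.9

N₂ ≈ 4350 RPM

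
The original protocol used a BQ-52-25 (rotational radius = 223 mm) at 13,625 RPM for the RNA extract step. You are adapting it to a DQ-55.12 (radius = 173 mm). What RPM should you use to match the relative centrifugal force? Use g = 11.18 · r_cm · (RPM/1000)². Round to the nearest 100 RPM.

15500 RPM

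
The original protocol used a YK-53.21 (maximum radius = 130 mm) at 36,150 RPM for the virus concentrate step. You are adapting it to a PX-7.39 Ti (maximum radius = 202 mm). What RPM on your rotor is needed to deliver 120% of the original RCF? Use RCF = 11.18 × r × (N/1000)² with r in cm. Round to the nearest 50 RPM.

31750 RPM

Original rotor: r = 130 mm = 13.0 cm
RCF_original = 11.18 × 13 × (36.15)² = 11.18 × 13 × 1,306.8225 ≈ 189,933.6 × g
Target RCF = 1.2 × 189,933.6 ≈ 227,920.3 × g
Your rotor: r = 202 mm = 20.2 cm
227,920.3 = 11.18 × 20.2 × (N/1000)²
(N/1000)² = 227,920.3 / 225.836 = 1009.229
N = 1000 × √1009.229 ≈ 31,768.4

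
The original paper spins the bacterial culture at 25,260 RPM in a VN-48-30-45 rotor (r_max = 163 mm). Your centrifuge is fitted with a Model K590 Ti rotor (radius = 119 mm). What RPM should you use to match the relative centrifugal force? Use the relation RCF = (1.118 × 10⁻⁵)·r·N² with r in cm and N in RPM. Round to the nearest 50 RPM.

29550 RPM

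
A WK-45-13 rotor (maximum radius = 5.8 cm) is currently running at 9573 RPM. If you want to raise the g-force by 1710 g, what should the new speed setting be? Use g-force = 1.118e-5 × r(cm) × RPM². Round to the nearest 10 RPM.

10860 RPM

Current RCF = 1.118 × 10⁻⁵ × 5.8 × (9573)² = 1.118 × 10⁻⁵ × 5.8 × 91,642,329 ≈ 5,942.5 × g
Target RCF = 5,942.5 + 1,710 = 7,652.5 × g
N² = 7,652.5 / (6.4844 × 10⁻⁵) = 118,014,003
N ≈ √118,014,003 ≈ 10,863.4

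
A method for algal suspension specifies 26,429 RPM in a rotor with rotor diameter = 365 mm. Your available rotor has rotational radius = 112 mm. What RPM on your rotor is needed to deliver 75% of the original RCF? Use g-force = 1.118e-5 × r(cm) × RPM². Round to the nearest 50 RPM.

≈ 29200 RPM

Original rotor: r = 365 mm / 2 = 182.5 mm = 18.25 cm
RCF_original = 1.118 × 10⁻⁵ × 18.25 × (26429)² = 1.118 × 10⁻⁵ × 18.25 × 698,492,041 ≈ 142,516.8 × g
Target RCF = 0.75 × 142,516.8 ≈ 106,887.6 × g
Your rotor: r = 112 mm = 11.2 cm
106,887.6 = 1.118 × 10⁻⁵ × 11.2 × N²
N² = 106,887.6 / (12.5216 × 10⁻⁵) = 853,625,735
N ≈ √853,625,735 ≈ 29,216.9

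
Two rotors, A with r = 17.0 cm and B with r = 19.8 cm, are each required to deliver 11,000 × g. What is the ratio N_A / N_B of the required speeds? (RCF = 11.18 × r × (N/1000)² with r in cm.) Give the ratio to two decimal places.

At fixed RCF, N ∝ 1/√r, so N_A/N_B = √(r_B/r_A) = √(19.8/17.0) = √1.164706 = 1.0792.

1.08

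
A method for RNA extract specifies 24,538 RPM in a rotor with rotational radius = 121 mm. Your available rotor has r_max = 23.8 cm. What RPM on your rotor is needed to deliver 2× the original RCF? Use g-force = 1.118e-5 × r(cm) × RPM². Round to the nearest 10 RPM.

Original rotor: r = 121 mm = 12.1 cm
RCF = 1.118 × 10⁻⁵ × r × N²
RCF_original = 1.118 × 10⁻⁵ × 12.1 × (24538)² = 1.118 × 10⁻⁵ × 12.1 × 602,113,444 ≈ 81,452.7 × g
Target RCF = 2 × 81,452.7 ≈ 162,905.4 × g
162,905.4 = 1.118 × 10⁻⁵ × 23.8 × N²
N² = 162,905.4 / (26.6084 × 10⁻⁵) = 612,232,979
N ≈ √612,232,979 ≈ 24,743.3

≈ 24740 RPM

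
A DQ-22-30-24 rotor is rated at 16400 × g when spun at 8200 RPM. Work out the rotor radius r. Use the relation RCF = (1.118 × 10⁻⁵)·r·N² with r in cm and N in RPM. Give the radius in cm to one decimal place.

21.8 cm

RCF = 1.118 × 10⁻⁵ × r × N²
16400 = 1.118 × 10⁻⁵ × r × (8200)²
r = 16400 / (1.118 × 10⁻⁵ × 67,240,000) = 16400 / 751.7432 ≈ 21.816 cm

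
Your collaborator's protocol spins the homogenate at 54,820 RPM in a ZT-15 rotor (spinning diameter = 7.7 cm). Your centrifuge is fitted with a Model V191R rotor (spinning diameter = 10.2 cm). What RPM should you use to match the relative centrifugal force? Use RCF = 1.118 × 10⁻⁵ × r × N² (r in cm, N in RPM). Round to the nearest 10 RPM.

47630 RPM

Original rotor: r = 7.7 / 2 = 3.85 cm
RCF = 1.118 × 10⁻⁵ × r × N²
RCF_original = 1.118 × 10⁻⁵ × 3.85 × (54820)² = 1.118 × 10⁻⁵ × 3.85 × 3,005,232,400 ≈ 129,354.2 × g
Your rotor: r = 10.2 / 2 = 5.1 cm
129,354.2 = 1.118 × 10⁻⁵ × 5.1 × N²
N² = 129,354.2 / (5.7018 × 10⁻⁵) = 2,268,655,512
N ≈ √2,268,655,512 ≈ 47,630.4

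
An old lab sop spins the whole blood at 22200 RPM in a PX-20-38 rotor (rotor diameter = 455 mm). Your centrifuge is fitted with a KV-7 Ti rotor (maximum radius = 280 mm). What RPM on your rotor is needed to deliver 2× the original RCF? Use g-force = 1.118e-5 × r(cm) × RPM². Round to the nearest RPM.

28300 RPM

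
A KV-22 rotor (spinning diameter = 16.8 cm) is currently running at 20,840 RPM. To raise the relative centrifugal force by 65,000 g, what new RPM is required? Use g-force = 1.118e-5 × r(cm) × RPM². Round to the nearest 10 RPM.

N₂ ≈ 33560 RPM

r = 16.8 / 2 = 8.4 cm
Current RCF = 1.118 × 10⁻⁵ × 8.4 × (20840)² = 1.118 × 10⁻⁵ × 8.4 × 434,305,600 ≈ 40,786.5 × g
Target RCF = 40,786.5 + 65,000 = 105,786.5 × g
N² = 105,786.5 / (9.3912 × 10⁻⁵) = 1,126,442,840
N ≈ √1,126,442,840 ≈ 33,562.5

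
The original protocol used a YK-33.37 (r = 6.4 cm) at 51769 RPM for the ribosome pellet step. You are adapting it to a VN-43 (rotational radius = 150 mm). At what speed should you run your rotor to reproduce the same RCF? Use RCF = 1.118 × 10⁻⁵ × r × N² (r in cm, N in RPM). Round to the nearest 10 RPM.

RCF_original = 1.118 × 10⁻⁵ × 6.4 × (51769)² = 1.118 × 10⁻⁵ × 6.4 × 2,680,029,361 ≈ 191,761.5 × g
Your rotor: r = 150 mm = 15.0 cm
191,761.5 = 1.118 × 10⁻⁵ × 15 × N²
N² = 191,761.5 / (16.77 × 10⁻⁵) = 1,143,479,428
N ≈ √1,143,479,428 ≈ 33,815.4

≈ 33820 RPM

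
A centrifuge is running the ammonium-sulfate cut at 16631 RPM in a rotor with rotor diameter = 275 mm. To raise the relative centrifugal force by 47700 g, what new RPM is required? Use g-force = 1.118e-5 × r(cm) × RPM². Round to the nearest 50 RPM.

r = 275 mm / 2 = 137.5 mm = 13.75 cm
Current RCF = 1.118 × 10⁻⁵ × 13.75 × (16631)² = 1.118 × 10⁻⁵ × 13.75 × 276,590,161 ≈ 42,518.8 × g
Target RCF = 42,518.8 + 47,700 = 90,218.8 × g
N² = 90,218.8 / (15.3725 × 10⁻⁵) = 586,884,371
N ≈ √586,884,371 ≈ 24,225.7

N₂ ≈ 24250 RPM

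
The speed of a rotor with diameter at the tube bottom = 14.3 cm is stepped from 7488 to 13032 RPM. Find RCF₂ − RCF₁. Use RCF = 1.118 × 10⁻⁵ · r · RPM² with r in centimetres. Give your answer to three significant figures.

r = 14.3 / 2 = 7.15 cm
RCF₁ = 1.118 × 10⁻⁵ × 7.15 × (7488)² = 1.118 × 10⁻⁵ × 7.15 × 56,070,144 ≈ 4,482.1 × g
RCF₂ = 1.118 × 10⁻⁵ × 7.15 × (13032)² = 1.118 × 10⁻⁵ × 7.15 × 169,833,024 ≈ 13,575.9 × g
Increase = 13,575.9 − 4,482.1 = 9,093.8

≈ 9090 ×g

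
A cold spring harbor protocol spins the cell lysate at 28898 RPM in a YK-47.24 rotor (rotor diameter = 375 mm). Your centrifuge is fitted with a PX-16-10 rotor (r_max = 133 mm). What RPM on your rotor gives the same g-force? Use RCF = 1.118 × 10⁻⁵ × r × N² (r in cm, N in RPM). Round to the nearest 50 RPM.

34300 RPM

Original rotor: r = 375 mm / 2 = 187.5 mm = 18.75 cm
RCF = 1.118 × 10⁻⁵ × r × N²
RCF_original = 1.118 × 10⁻⁵ × 18.75 × (28898)² = 1.118 × 10⁻⁵ × 18.75 × 835,094,404 ≈ 175,056.7 × g
Your rotor: r = 133 mm = 13.3 cm
175,056.7 = 1.118 × 10⁻⁵ × 13.3 × N²
N² = 175,056.7 / (14.8694 × 10⁻⁵) = 1,177,294,982
N ≈ √1,177,294,982 ≈ 34,311.7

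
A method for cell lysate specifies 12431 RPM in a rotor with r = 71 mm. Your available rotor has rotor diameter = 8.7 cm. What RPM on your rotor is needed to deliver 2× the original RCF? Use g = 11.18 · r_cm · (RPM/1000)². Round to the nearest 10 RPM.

Original rotor: r = 71 mm = 7.1 cm
RCF_original = 11.18 × 7.1 × (12.431)² = 11.18 × 7.1 × 154.529761 ≈ 12,266.3 × g
Target RCF = 2 × 12,266.3 ≈ 24,532.6 × g
Your rotor: r = 8.7 / 2 = 4.35 cm
24,532.6 = 11.18 × 4.35 × (N/1000)²
(N/1000)² = 24,532.6 / 48.633 = 504.4435
N = 1000 × √504.4435 ≈ 22,459.8

≈ 22460 RPM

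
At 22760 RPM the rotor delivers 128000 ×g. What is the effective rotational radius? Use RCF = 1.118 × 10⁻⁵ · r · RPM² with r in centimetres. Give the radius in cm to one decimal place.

r ≈ 22.1 cm

128000 = 1.118 × 10⁻⁵ × r × (22760)²
r = 128000 / (1.118 × 10⁻⁵ × 518,017,600) = 128000 / 5791.437 ≈ 22.102 cm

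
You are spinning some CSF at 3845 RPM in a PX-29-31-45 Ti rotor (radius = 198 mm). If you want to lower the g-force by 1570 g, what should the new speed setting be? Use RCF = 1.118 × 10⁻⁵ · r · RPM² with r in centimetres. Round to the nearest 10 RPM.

N₂ ≈ 2770 RPM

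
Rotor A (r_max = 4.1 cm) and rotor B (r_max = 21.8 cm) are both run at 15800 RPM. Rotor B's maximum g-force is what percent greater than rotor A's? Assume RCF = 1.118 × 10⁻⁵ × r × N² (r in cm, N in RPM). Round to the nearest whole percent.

At equal RPM, RCF scales linearly with r: ratio = 21.8 / 4.1 = 5.3171.
So rotor B delivers 431.7% more g-force.

432%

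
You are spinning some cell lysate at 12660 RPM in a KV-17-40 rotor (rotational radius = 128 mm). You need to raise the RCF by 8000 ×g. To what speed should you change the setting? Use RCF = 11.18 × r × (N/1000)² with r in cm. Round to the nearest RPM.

N₂ ≈ 14703 RPM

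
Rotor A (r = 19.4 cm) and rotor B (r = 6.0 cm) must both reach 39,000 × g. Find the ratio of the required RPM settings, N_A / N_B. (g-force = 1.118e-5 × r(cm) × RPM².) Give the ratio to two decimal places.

0.56

At fixed RCF, N ∝ 1/√r, so N_A/N_B = √(r_B/r_A) = √(6.0/19.4) = √0.309278 = 0.5561.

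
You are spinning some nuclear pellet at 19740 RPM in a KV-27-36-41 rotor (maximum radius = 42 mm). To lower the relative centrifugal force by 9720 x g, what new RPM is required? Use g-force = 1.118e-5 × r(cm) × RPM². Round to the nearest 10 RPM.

≈ 13520 RPM

r = 42 mm = 4.2 cm
Current RCF = 1.118 × 10⁻⁵ × 4.2 × (19740)² = 1.118 × 10⁻⁵ × 4.2 × 389,667,600 ≈ 18,297.2 × g
Target RCF = 18,297.2 − 9,720 = 8,577.2 × g
N² = 8,577.2 / (4.6956 × 10⁻⁵) = 182,664,622
N ≈ √182,664,622 ≈ 13,515.3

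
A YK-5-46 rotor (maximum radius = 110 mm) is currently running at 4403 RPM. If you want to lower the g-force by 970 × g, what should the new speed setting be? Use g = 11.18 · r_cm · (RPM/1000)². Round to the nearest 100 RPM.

3400 RPM

r = 110 mm = 11.0 cm
Current RCF = 11.18 × 11 × (4.403)² = 11.18 × 11 × 19.386409 ≈ 2,384.1 × g
Target RCF = 2,384.1 − 970 = 1,414.1 × g
(N/1000)² = 1,414.1 / 122.98 = 11.49862
N = 1000 × √11.49862 ≈ 3,391.0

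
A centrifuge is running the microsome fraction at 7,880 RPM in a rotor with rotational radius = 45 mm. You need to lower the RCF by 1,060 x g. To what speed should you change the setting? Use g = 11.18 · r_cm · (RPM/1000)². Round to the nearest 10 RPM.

r = 45 mm = 4.5 cm
Current RCF = 11.18 × 4.5 × (7.88)² = 11.18 × 4.5 × 62.0944 ≈ 3,124 × g
Target RCF = 3,124 − 1,060 = 2,064 × g
(N/1000)² = 2,064 / 50.31 = 41.02564
N = 1000 × √41.02564 ≈ 6,405.1

N₂ ≈ 6410 RPM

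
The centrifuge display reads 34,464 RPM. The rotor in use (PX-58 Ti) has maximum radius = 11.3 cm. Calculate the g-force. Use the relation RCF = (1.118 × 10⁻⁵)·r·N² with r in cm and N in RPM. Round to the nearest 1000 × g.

RCF = 1.118 × 10⁻⁵ × r × N²
RCF = 1.118 × 10⁻⁵ × 11.3 × (34464)² = 1.118 × 10⁻⁵ × 11.3 × 1,187,767,296 ≈ 150,055.4 × g

150000 x g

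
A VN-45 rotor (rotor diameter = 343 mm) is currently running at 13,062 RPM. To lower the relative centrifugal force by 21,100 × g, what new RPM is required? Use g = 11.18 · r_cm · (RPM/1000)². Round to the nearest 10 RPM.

N₂ ≈ 7780 RPM

r = 343 mm / 2 = 171.5 mm = 17.15 cm
Current RCF = 11.18 × 17.15 × (13.062)² = 11.18 × 17.15 × 170.615844 ≈ 32,713.4 × g
Target RCF = 32,713.4 − 21,100 = 11,613.4 × g
(N/1000)² = 11,613.4 / 191.737 = 60.56943
N = 1000 × √60.56943 ≈ 7,782.6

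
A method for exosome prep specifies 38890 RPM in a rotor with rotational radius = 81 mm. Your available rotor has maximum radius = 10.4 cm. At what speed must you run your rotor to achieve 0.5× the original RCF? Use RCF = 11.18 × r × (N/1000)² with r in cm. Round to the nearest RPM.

Original rotor: r = 81 mm = 8.1 cm
RCF_original = 11.18 × 8.1 × (38.89)² = 11.18 × 8.1 × 1,512.4321 ≈ 136,962.8 × g
Target RCF = 0.5 × 136,962.8 ≈ 68,481.4 × g
68,481.4 = 11.18 × 10.4 × (N/1000)²
(N/1000)² = 68,481.4 / 116.272 = 588.9758
N = 1000 × √588.9758 ≈ 24,268.8

24269 RPM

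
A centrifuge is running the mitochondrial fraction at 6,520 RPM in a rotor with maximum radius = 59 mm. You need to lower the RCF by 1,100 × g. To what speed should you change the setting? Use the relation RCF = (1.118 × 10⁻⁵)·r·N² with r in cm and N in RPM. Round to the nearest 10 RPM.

N₂ ≈ 5080 RPM

r = 59 mm = 5.9 cm
Current RCF = 1.118 × 10⁻⁵ × 5.9 × (6520)² = 1.118 × 10⁻⁵ × 5.9 × 42,510,400 ≈ 2,804.1 × g
Target RCF = 2,804.1 − 1,100 = 1,704.1 × g
N² = 1,704.1 / (6.5962 × 10⁻⁵) = 25,834,571
N ≈ √25,834,571 ≈ 5,082.8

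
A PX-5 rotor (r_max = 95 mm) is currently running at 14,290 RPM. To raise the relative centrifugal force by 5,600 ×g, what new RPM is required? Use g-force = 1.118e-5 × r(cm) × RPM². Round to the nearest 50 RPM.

r = 95 mm = 9.5 cm
Current RCF = 1.118 × 10⁻⁵ × 9.5 × (14290)² = 1.118 × 10⁻⁵ × 9.5 × 204,204,100 ≈ 21,688.5 × g
Target RCF = 21,688.5 + 5,600 = 27,288.5 × g
N² = 27,288.5 / (10.621 × 10⁻⁵) = 256,929,668
N ≈ √256,929,668 ≈ 16,029.0

≈ 16050 RPM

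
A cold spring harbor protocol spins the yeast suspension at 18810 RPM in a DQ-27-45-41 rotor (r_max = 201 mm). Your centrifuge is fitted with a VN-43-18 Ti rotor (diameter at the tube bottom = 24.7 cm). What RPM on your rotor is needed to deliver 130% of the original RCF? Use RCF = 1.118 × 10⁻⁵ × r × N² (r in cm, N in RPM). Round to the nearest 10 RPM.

Original rotor: r = 201 mm = 20.1 cm
RCF_original = 1.118 × 10⁻⁵ × 20.1 × (18810)² = 1.118 × 10⁻⁵ × 20.1 × 353,816,100 ≈ 79,508.8 × g
Target RCF = 1.3 × 79,508.8 ≈ 103,361.4 × g
Your rotor: r = 24.7 / 2 = 12.35 cm
103,361.4 = 1.118 × 10⁻⁵ × 12.35 × N²
N² = 103,361.4 / (13.8073 × 10⁻⁵) = 748,599,654
N ≈ √748,599,654 ≈ 27,360.5

≈ 27360 RPM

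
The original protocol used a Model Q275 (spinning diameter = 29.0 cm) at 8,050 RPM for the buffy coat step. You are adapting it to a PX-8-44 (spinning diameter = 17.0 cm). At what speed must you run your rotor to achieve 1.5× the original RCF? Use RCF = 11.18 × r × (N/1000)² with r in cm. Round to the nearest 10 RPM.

12880 RPM

Original rotor: r = 29.0 / 2 = 14.5 cm
RCF_original = 11.18 × 14.5 × (8.05)² = 11.18 × 14.5 × 64.8025 ≈ 10,505.1 × g
Target RCF = 1.5 × 10,505.1 ≈ 15,757.7 × g
Your rotor: r = 17.0 / 2 = 8.5 cm
15,757.7 = 11.18 × 8.5 × (N/1000)²
(N/1000)² = 15,757.7 / 95.03 = 165.8182
N = 1000 × √165.8182 ≈ 12,877.0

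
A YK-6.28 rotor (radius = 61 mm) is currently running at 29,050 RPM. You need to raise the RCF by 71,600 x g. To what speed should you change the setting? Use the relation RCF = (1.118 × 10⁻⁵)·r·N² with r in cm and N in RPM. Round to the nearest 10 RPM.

r = 61 mm = 6.1 cm
Current RCF = 1.118 × 10⁻⁵ × 6.1 × (29050)² = 1.118 × 10⁻⁵ × 6.1 × 843,902,500 ≈ 57,552.5 × g
Target RCF = 57,552.5 + 71,600 = 129,152.5 × g
N² = 129,152.5 / (6.8198 × 10⁻⁵) = 1,893,787,208
N ≈ √1,893,787,208 ≈ 43,517.7

N₂ ≈ 43520 RPM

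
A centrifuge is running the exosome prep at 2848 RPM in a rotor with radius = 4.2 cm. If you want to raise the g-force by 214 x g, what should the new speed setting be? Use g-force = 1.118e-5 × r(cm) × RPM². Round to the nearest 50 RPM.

Current RCF = 1.118 × 10⁻⁵ × 4.2 × (2848)² = 1.118 × 10⁻⁵ × 4.2 × 8,111,104 ≈ 380.9 × g
Target RCF = 380.9 + 214 = 594.9 × g
N² = 594.9 / (4.6956 × 10⁻⁵) = 12,669,307
N ≈ √12,669,307 ≈ 3,559.4

N₂ ≈ 3550 RPM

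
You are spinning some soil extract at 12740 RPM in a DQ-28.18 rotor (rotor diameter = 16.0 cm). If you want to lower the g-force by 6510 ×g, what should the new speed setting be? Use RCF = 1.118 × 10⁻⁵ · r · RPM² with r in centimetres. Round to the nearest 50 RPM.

r = 16.0 / 2 = 8 cm
Current RCF = 1.118 × 10⁻⁵ × 8 × (12740)² = 1.118 × 10⁻⁵ × 8 × 162,307,600 ≈ 14,516.8 × g
Target RCF = 14,516.8 − 6,510 = 8,006.8 × g
N² = 8,006.8 / (8.944 × 10⁻⁵) = 89,521,467
N ≈ √89,521,467 ≈ 9,461.6

≈ 9450 RPM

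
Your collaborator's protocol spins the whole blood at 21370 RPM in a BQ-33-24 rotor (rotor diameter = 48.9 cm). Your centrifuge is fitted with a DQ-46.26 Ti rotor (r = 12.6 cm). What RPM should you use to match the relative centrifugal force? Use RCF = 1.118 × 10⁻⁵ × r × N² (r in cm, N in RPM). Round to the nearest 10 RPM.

Original rotor: r = 48.9 / 2 = 24.45 cm
RCF = 1.118 × 10⁻⁵ × r × N²
RCF_original = 1.118 × 10⁻⁵ × 24.45 × (21370)² = 1.118 × 10⁻⁵ × 24.45 × 456,676,900 ≈ 124,833.1 × g
124,833.1 = 1.118 × 10⁻⁵ × 12.6 × N²
N² = 124,833.1 / (14.0868 × 10⁻⁵) = 886,170,741
N ≈ √886,170,741 ≈ 29,768.6

≈ 29770 RPM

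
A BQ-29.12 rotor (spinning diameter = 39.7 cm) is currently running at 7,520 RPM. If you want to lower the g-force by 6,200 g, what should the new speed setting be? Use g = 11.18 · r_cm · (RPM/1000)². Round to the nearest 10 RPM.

N₂ ≈ 5350 RPM

r = 39.7 / 2 = 19.85 cm
Current RCF = 11.18 × 19.85 × (7.52)² = 11.18 × 19.85 × 56.5504 ≈ 12,549.8 × g
Target RCF = 12,549.8 − 6,200 = 6,349.8 × g
(N/1000)² = 6,349.8 / 221.923 = 28.61263
N = 1000 × √28.61263 ≈ 5,349.1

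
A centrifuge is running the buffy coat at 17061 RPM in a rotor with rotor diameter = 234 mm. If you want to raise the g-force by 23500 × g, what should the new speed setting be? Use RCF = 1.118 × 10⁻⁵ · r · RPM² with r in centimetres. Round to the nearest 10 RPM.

r = 234 mm / 2 = 117 mm = 11.7 cm
Current RCF = 1.118 × 10⁻⁵ × 11.7 × (17061)² = 1.118 × 10⁻⁵ × 11.7 × 291,077,721 ≈ 38,074.7 × g
Target RCF = 38,074.7 + 23,500 = 61,574.7 × g
N² = 61,574.7 / (13.0806 × 10⁻⁵) = 470,732,994
N ≈ √470,732,994 ≈ 21,696.4

21700 RPM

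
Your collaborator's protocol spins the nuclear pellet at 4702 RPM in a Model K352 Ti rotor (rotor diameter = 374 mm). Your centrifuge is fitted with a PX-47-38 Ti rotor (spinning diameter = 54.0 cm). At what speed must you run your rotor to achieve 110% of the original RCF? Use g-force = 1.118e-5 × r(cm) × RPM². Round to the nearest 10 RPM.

Original rotor: r = 374 mm / 2 = 187 mm = 18.7 cm
RCF = 1.118 × 10⁻⁵ × r × N²
RCF_original = 1.118 × 10⁻⁵ × 18.7 × (4702)² = 1.118 × 10⁻⁵ × 18.7 × 22,108,804 ≈ 4,622.2 × g
Target RCF = 1.1 × 4,622.2 ≈ 5,084.4 × g
Your rotor: r = 54.0 / 2 = 27 cm
5,084.4 = 1.118 × 10⁻⁵ × 27 × N²
N² = 5,084.4 / (30.186 × 10⁻⁵) = 16,843,570
N ≈ √16,843,570 ≈ 4,104.1

≈ 4100 RPM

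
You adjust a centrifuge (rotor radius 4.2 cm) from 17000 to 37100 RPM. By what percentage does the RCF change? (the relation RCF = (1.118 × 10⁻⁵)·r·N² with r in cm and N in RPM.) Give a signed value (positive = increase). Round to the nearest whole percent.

+376%

RCF ∝ N², so the ratio is (37100/17000)² = (2.182353)² = 4.7627.
Change = 4.7627 − 1 = +3.7627 → +376.3%.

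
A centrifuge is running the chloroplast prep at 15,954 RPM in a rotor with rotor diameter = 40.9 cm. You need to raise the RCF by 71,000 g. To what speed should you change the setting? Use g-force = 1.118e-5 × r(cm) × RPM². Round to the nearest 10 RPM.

≈ 23770 RPM

r = 40.9 / 2 = 20.45 cm
Current RCF = 1.118 × 10⁻⁵ × 20.45 × (15954)² = 1.118 × 10⁻⁵ × 20.45 × 254,530,116 ≈ 58,193.5 × g
Target RCF = 58,193.5 + 71,000 = 129,193.5 × g
N² = 129,193.5 / (22.8631 × 10⁻⁵) = 565,074,290
N ≈ √565,074,290 ≈ 23,771.3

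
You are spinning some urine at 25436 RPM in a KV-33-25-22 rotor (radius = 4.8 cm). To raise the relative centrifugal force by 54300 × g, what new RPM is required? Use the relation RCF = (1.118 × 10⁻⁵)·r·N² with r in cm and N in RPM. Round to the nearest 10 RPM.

Current RCF = 1.118 × 10⁻⁵ × 4.8 × (25436)² = 1.118 × 10⁻⁵ × 4.8 × 646,990,096 ≈ 34,720.1 × g
Target RCF = 34,720.1 + 54,300 = 89,020.1 × g
N² = 89,020.1 / (5.3664 × 10⁻⁵) = 1,658,842,054
N ≈ √1,658,842,054 ≈ 40,728.9

40730 RPM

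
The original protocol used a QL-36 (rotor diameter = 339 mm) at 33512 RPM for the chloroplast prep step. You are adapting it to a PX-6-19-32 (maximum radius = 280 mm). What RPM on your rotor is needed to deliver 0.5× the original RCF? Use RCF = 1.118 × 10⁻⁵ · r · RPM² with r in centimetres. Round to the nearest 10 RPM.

Original rotor: r = 339 mm / 2 = 169.5 mm = 16.95 cm
RCF = 1.118 × 10⁻⁵ × r × N²
RCF_original = 1.118 × 10⁻⁵ × 16.95 × (33512)² = 1.118 × 10⁻⁵ × 16.95 × 1,123,054,144 ≈ 212,819.9 × g
Target RCF = 0.5 × 212,819.9 ≈ 106,409.9 × g
Your rotor: r = 280 mm = 28.0 cm
106,409.9 = 1.118 × 10⁻⁵ × 28 × N²
N² = 106,409.9 / (31.304 × 10⁻⁵) = 339,924,291
N ≈ √339,924,291 ≈ 18,437.0

18440 RPM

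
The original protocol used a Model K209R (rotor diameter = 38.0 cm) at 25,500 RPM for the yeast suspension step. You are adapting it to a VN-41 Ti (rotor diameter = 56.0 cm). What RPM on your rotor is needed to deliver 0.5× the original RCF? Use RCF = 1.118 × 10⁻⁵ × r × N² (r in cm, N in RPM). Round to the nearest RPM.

Original rotor: r = 38.0 / 2 = 19 cm
RCF_original = 1.118 × 10⁻⁵ × 19 × (25500)² = 1.118 × 10⁻⁵ × 19 × 650,250,000 ≈ 138,126.1 × g
Target RCF = 0.5 × 138,126.1 ≈ 69,063.1 × g
Your rotor: r = 56.0 / 2 = 28 cm
69,063.1 = 1.118 × 10⁻⁵ × 28 × N²
N² = 69,063.1 / (31.304 × 10⁻⁵) = 220,620,687
N ≈ √220,620,687 ≈ 14,853.3

≈ 14853 RPM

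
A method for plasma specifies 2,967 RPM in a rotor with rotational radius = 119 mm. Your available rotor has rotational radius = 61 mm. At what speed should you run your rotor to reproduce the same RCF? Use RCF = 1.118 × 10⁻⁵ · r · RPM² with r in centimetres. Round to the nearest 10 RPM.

Original rotor: r = 119 mm = 11.9 cm
RCF = 1.118 × 10⁻⁵ × r × N²
RCF_original = 1.118 × 10⁻⁵ × 11.9 × (2967)² = 1.118 × 10⁻⁵ × 11.9 × 8,803,089 ≈ 1,171.2 × g
Your rotor: r = 61 mm = 6.1 cm
1,171.2 = 1.118 × 10⁻⁵ × 6.1 × N²
N² = 1,171.2 / (6.8198 × 10⁻⁵) = 17,173,524
N ≈ √17,173,524 ≈ 4,144.1

4140 RPM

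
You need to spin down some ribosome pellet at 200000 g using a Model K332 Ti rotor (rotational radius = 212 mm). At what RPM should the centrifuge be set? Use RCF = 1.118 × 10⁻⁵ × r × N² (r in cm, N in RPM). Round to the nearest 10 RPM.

≈ 29050 RPM

r = 212 mm = 21.2 cm
200,000 = 1.118 × 10⁻⁵ × 21.2 × N²
N² = 200,000 / (23.7016 × 10⁻⁵) = 843,824,889
N ≈ √843,824,889 ≈ 29,048.7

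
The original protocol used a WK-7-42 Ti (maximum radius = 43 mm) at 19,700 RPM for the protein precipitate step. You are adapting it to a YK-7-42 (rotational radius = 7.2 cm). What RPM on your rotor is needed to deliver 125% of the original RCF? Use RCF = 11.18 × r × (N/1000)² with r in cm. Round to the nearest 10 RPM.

Original rotor: r = 43 mm = 4.3 cm
RCF_original = 11.18 × 4.3 × (19.7)² = 11.18 × 4.3 × 388.09 ≈ 18,657 × g
Target RCF = 1.25 × 18,657 ≈ 23,321.2 × g
23,321.2 = 11.18 × 7.2 × (N/1000)²
(N/1000)² = 23,321.2 / 80.496 = 289.7187
N = 1000 × √289.7187 ≈ 17,021.1

≈ 17020 RPM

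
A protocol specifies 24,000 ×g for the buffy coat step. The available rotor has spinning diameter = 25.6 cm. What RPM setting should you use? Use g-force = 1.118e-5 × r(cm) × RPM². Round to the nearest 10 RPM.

r = 25.6 / 2 = 12.8 cm
RCF = 1.118 × 10⁻⁵ × r × N²
24,000 = 1.118 × 10⁻⁵ × 12.8 × N²
N² = 24,000 / (14.3104 × 10⁻⁵) = 167,710,197
N ≈ √167,710,197 ≈ 12,950.3

N ≈ 12950 RPM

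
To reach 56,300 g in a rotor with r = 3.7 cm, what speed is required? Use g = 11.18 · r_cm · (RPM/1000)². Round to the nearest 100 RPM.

36900 RPM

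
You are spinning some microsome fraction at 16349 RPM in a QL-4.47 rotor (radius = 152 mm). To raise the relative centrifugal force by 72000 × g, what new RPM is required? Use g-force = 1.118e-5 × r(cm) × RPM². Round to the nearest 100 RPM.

N₂ ≈ 26300 RPM

r = 152 mm = 15.2 cm
Current RCF = 1.118 × 10⁻⁵ × 15.2 × (16349)² = 1.118 × 10⁻⁵ × 15.2 × 267,289,801 ≈ 45,422.2 × g
Target RCF = 45,422.2 + 72,000 = 117,422.2 × g
N² = 117,422.2 / (16.9936 × 10⁻⁵) = 690,978,957
N ≈ √690,978,957 ≈ 26,286.5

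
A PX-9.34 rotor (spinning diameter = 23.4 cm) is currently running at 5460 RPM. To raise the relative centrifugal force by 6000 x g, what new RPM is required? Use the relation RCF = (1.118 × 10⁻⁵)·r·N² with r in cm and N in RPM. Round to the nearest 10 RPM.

r = 23.4 / 2 = 11.7 cm
Current RCF = 1.118 × 10⁻⁵ × 11.7 × (5460)² = 1.118 × 10⁻⁵ × 11.7 × 29,811,600 ≈ 3,899.5 × g
Target RCF = 3,899.5 + 6,000 = 9,899.5 × g
N² = 9,899.5 / (13.0806 × 10⁻⁵) = 75,680,779
N ≈ √75,680,779 ≈ 8,699.5

N₂ ≈ 8700 RPM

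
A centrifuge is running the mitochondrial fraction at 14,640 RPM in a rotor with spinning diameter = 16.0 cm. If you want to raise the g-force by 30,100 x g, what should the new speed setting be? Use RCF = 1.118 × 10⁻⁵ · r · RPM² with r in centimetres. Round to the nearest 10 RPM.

N₂ ≈ 23470 RPM

r = 16.0 / 2 = 8 cm
Current RCF = 1.118 × 10⁻⁵ × 8 × (14640)² = 1.118 × 10⁻⁵ × 8 × 214,329,600 ≈ 19,169.6 × g
Target RCF = 19,169.6 + 30,100 = 49,269.6 × g
N² = 49,269.6 / (8.944 × 10⁻⁵) = 550,867,621
N ≈ √550,867,621 ≈ 23,470.6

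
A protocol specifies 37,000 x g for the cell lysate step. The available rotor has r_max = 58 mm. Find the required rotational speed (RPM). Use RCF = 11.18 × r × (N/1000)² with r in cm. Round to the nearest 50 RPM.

r = 58 mm = 5.8 cm
37,000 = 11.18 × 5.8 × (N/1000)²
(N/1000)² = 37,000 / 64.844 = 570.6002
N = 1000 × √570.6002 ≈ 23,887.2

23900 RPM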